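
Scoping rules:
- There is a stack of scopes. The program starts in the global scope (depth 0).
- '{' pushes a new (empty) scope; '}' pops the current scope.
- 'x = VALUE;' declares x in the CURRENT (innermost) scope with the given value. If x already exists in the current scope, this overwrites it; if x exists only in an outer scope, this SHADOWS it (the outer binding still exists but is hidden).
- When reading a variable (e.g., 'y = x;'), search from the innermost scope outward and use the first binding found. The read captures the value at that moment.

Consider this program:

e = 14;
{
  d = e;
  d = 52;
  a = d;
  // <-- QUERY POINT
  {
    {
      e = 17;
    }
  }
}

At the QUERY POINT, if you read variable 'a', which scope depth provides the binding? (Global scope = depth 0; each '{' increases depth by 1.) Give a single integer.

Answer: 1

Derivation:
Step 1: declare e=14 at depth 0
Step 2: enter scope (depth=1)
Step 3: declare d=(read e)=14 at depth 1
Step 4: declare d=52 at depth 1
Step 5: declare a=(read d)=52 at depth 1
Visible at query point: a=52 d=52 e=14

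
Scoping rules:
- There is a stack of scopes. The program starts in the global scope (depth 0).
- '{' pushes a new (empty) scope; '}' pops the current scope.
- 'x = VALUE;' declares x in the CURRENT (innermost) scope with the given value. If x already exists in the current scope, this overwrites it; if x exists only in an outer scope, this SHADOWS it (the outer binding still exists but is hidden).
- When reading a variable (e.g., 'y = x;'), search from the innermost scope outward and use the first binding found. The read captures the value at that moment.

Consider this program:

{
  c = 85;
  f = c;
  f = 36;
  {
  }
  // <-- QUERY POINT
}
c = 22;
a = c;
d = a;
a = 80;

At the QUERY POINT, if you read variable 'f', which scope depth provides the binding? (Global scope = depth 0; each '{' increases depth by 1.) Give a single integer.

Answer: 1

Derivation:
Step 1: enter scope (depth=1)
Step 2: declare c=85 at depth 1
Step 3: declare f=(read c)=85 at depth 1
Step 4: declare f=36 at depth 1
Step 5: enter scope (depth=2)
Step 6: exit scope (depth=1)
Visible at query point: c=85 f=36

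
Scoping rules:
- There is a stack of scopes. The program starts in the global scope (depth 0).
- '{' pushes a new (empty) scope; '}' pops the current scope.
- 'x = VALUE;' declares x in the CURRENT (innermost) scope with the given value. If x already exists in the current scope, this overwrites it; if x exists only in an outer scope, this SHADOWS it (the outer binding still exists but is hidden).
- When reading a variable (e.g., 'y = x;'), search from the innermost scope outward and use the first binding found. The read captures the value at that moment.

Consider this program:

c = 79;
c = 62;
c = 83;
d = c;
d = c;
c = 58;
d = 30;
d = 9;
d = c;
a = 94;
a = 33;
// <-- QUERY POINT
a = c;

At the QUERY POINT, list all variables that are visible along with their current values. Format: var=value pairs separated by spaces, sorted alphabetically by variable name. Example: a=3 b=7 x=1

Answer: a=33 c=58 d=58

Derivation:
Step 1: declare c=79 at depth 0
Step 2: declare c=62 at depth 0
Step 3: declare c=83 at depth 0
Step 4: declare d=(read c)=83 at depth 0
Step 5: declare d=(read c)=83 at depth 0
Step 6: declare c=58 at depth 0
Step 7: declare d=30 at depth 0
Step 8: declare d=9 at depth 0
Step 9: declare d=(read c)=58 at depth 0
Step 10: declare a=94 at depth 0
Step 11: declare a=33 at depth 0
Visible at query point: a=33 c=58 d=58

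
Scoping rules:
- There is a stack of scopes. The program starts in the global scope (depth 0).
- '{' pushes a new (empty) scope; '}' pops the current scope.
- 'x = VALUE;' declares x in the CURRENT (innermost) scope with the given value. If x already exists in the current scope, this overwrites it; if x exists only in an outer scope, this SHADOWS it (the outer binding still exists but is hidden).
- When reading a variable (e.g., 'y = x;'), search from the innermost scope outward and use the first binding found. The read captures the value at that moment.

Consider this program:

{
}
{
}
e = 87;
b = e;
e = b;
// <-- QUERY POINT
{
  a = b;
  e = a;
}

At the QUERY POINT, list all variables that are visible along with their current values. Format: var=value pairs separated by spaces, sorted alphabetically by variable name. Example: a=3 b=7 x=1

Step 1: enter scope (depth=1)
Step 2: exit scope (depth=0)
Step 3: enter scope (depth=1)
Step 4: exit scope (depth=0)
Step 5: declare e=87 at depth 0
Step 6: declare b=(read e)=87 at depth 0
Step 7: declare e=(read b)=87 at depth 0
Visible at query point: b=87 e=87

Answer: b=87 e=87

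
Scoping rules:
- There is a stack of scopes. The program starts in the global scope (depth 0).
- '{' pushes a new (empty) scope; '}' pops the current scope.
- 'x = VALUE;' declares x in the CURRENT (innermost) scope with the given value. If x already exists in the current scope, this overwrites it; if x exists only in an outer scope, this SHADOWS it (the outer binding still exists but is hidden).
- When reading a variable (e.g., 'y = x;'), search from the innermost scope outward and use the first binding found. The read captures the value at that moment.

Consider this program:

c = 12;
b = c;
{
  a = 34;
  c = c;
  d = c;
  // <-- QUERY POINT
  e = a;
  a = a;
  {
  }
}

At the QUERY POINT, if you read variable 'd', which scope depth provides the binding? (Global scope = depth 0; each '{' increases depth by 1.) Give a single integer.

Answer: 1

Derivation:
Step 1: declare c=12 at depth 0
Step 2: declare b=(read c)=12 at depth 0
Step 3: enter scope (depth=1)
Step 4: declare a=34 at depth 1
Step 5: declare c=(read c)=12 at depth 1
Step 6: declare d=(read c)=12 at depth 1
Visible at query point: a=34 b=12 c=12 d=12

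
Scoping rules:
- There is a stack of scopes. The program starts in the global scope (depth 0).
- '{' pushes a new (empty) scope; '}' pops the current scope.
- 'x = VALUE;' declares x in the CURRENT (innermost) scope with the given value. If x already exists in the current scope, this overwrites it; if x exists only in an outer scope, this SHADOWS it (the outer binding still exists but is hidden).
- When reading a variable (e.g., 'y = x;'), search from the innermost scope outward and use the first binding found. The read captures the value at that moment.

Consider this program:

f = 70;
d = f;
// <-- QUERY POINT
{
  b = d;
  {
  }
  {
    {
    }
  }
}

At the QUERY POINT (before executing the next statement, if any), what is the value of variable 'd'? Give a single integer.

Answer: 70

Derivation:
Step 1: declare f=70 at depth 0
Step 2: declare d=(read f)=70 at depth 0
Visible at query point: d=70 f=70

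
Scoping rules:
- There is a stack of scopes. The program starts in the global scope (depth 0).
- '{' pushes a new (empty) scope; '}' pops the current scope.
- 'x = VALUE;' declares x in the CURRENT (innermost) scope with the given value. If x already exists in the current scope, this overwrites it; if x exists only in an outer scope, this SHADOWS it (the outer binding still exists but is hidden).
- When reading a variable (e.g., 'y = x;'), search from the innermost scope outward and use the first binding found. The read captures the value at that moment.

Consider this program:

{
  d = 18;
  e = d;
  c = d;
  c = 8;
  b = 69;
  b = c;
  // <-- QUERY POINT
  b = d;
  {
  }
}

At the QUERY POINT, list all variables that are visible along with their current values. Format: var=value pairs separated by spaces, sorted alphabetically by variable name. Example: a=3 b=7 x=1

Step 1: enter scope (depth=1)
Step 2: declare d=18 at depth 1
Step 3: declare e=(read d)=18 at depth 1
Step 4: declare c=(read d)=18 at depth 1
Step 5: declare c=8 at depth 1
Step 6: declare b=69 at depth 1
Step 7: declare b=(read c)=8 at depth 1
Visible at query point: b=8 c=8 d=18 e=18

Answer: b=8 c=8 d=18 e=18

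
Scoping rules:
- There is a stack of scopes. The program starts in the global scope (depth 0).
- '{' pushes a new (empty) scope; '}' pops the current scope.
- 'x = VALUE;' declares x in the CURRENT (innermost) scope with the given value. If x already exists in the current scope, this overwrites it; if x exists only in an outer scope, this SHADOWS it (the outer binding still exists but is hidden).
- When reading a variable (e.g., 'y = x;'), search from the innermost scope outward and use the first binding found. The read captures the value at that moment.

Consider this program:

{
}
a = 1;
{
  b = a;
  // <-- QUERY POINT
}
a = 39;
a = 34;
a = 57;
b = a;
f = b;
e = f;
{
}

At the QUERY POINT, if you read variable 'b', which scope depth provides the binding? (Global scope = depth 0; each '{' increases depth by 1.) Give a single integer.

Step 1: enter scope (depth=1)
Step 2: exit scope (depth=0)
Step 3: declare a=1 at depth 0
Step 4: enter scope (depth=1)
Step 5: declare b=(read a)=1 at depth 1
Visible at query point: a=1 b=1

Answer: 1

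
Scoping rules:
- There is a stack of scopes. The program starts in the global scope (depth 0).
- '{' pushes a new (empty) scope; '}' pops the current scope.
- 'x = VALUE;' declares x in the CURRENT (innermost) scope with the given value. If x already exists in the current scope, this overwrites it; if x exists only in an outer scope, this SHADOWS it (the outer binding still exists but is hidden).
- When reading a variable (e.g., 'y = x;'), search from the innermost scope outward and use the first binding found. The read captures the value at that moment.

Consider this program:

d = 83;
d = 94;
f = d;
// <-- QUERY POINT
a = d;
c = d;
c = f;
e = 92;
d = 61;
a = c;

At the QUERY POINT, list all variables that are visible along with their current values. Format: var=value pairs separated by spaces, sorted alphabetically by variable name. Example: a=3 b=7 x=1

Step 1: declare d=83 at depth 0
Step 2: declare d=94 at depth 0
Step 3: declare f=(read d)=94 at depth 0
Visible at query point: d=94 f=94

Answer: d=94 f=94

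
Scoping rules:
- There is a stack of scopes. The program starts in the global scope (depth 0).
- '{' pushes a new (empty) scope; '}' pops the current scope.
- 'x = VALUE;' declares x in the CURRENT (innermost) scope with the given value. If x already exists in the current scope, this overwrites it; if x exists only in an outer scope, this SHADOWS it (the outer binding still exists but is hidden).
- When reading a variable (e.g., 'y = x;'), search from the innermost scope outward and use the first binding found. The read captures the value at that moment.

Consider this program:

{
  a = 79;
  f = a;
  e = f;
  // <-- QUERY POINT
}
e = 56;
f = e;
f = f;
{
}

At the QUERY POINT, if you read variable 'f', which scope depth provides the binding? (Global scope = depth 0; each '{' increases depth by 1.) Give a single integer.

Step 1: enter scope (depth=1)
Step 2: declare a=79 at depth 1
Step 3: declare f=(read a)=79 at depth 1
Step 4: declare e=(read f)=79 at depth 1
Visible at query point: a=79 e=79 f=79

Answer: 1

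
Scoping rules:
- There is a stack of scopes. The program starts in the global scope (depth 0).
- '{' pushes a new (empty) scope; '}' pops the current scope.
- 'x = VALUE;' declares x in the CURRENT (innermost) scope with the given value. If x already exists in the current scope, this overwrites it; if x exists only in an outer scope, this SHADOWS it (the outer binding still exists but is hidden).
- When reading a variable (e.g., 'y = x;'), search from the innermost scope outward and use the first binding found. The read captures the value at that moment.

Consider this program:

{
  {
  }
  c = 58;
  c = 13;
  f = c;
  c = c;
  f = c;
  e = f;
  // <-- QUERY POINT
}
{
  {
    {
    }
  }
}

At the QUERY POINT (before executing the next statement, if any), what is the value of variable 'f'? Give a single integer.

Answer: 13

Derivation:
Step 1: enter scope (depth=1)
Step 2: enter scope (depth=2)
Step 3: exit scope (depth=1)
Step 4: declare c=58 at depth 1
Step 5: declare c=13 at depth 1
Step 6: declare f=(read c)=13 at depth 1
Step 7: declare c=(read c)=13 at depth 1
Step 8: declare f=(read c)=13 at depth 1
Step 9: declare e=(read f)=13 at depth 1
Visible at query point: c=13 e=13 f=13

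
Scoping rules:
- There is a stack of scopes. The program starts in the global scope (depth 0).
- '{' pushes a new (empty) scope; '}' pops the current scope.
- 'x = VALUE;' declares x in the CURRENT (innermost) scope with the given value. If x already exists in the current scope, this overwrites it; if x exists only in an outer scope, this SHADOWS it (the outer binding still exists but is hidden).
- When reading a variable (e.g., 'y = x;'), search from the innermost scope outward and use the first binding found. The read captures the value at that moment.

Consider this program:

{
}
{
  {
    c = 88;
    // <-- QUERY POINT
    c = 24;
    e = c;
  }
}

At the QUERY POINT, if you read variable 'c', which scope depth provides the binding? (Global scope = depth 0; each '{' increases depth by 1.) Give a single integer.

Answer: 2

Derivation:
Step 1: enter scope (depth=1)
Step 2: exit scope (depth=0)
Step 3: enter scope (depth=1)
Step 4: enter scope (depth=2)
Step 5: declare c=88 at depth 2
Visible at query point: c=88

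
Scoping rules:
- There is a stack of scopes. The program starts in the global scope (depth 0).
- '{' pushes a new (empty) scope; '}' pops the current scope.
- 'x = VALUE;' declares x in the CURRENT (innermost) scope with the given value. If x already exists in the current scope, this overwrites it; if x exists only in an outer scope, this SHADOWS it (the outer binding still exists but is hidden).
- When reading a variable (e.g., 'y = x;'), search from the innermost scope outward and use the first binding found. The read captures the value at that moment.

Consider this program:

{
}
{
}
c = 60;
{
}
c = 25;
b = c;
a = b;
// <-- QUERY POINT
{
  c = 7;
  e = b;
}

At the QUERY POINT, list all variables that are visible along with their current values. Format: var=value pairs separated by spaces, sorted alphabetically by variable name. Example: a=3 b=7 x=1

Answer: a=25 b=25 c=25

Derivation:
Step 1: enter scope (depth=1)
Step 2: exit scope (depth=0)
Step 3: enter scope (depth=1)
Step 4: exit scope (depth=0)
Step 5: declare c=60 at depth 0
Step 6: enter scope (depth=1)
Step 7: exit scope (depth=0)
Step 8: declare c=25 at depth 0
Step 9: declare b=(read c)=25 at depth 0
Step 10: declare a=(read b)=25 at depth 0
Visible at query point: a=25 b=25 c=25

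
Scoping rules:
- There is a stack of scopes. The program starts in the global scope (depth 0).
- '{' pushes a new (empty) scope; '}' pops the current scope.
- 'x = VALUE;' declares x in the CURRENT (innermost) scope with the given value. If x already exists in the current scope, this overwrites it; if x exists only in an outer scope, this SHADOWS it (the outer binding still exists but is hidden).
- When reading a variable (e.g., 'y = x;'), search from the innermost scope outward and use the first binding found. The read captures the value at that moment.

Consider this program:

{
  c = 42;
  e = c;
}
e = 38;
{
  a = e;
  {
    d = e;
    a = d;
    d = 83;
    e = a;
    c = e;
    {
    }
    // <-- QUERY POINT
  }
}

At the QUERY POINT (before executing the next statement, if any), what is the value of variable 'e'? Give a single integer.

Answer: 38

Derivation:
Step 1: enter scope (depth=1)
Step 2: declare c=42 at depth 1
Step 3: declare e=(read c)=42 at depth 1
Step 4: exit scope (depth=0)
Step 5: declare e=38 at depth 0
Step 6: enter scope (depth=1)
Step 7: declare a=(read e)=38 at depth 1
Step 8: enter scope (depth=2)
Step 9: declare d=(read e)=38 at depth 2
Step 10: declare a=(read d)=38 at depth 2
Step 11: declare d=83 at depth 2
Step 12: declare e=(read a)=38 at depth 2
Step 13: declare c=(read e)=38 at depth 2
Step 14: enter scope (depth=3)
Step 15: exit scope (depth=2)
Visible at query point: a=38 c=38 d=83 e=38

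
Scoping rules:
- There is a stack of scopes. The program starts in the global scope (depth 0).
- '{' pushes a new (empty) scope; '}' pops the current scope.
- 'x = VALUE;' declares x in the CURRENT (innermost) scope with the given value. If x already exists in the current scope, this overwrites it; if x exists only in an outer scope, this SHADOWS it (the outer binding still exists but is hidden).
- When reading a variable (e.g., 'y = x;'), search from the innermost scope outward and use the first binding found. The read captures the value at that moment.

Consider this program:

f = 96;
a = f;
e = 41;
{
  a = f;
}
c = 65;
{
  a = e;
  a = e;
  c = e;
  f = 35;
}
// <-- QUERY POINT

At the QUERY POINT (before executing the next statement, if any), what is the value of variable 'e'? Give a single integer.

Step 1: declare f=96 at depth 0
Step 2: declare a=(read f)=96 at depth 0
Step 3: declare e=41 at depth 0
Step 4: enter scope (depth=1)
Step 5: declare a=(read f)=96 at depth 1
Step 6: exit scope (depth=0)
Step 7: declare c=65 at depth 0
Step 8: enter scope (depth=1)
Step 9: declare a=(read e)=41 at depth 1
Step 10: declare a=(read e)=41 at depth 1
Step 11: declare c=(read e)=41 at depth 1
Step 12: declare f=35 at depth 1
Step 13: exit scope (depth=0)
Visible at query point: a=96 c=65 e=41 f=96

Answer: 41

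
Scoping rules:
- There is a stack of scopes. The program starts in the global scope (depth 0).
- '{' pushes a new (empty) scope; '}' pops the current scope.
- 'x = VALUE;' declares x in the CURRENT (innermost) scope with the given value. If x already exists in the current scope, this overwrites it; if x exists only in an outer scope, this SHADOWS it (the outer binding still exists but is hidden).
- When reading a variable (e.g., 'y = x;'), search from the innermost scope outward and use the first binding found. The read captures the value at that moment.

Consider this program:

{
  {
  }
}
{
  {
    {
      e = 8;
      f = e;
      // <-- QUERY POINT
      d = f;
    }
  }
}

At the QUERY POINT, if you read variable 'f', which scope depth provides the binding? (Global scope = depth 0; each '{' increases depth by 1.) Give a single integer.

Step 1: enter scope (depth=1)
Step 2: enter scope (depth=2)
Step 3: exit scope (depth=1)
Step 4: exit scope (depth=0)
Step 5: enter scope (depth=1)
Step 6: enter scope (depth=2)
Step 7: enter scope (depth=3)
Step 8: declare e=8 at depth 3
Step 9: declare f=(read e)=8 at depth 3
Visible at query point: e=8 f=8

Answer: 3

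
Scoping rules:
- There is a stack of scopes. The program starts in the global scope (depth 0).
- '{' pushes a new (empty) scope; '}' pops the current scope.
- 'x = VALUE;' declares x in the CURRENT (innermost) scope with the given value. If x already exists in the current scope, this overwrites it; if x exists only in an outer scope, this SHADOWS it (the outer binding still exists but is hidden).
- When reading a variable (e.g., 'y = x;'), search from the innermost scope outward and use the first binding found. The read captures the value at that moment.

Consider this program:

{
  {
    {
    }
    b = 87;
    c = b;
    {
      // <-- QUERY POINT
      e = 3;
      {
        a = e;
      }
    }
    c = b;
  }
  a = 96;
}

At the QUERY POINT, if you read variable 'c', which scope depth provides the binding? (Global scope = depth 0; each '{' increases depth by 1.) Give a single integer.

Answer: 2

Derivation:
Step 1: enter scope (depth=1)
Step 2: enter scope (depth=2)
Step 3: enter scope (depth=3)
Step 4: exit scope (depth=2)
Step 5: declare b=87 at depth 2
Step 6: declare c=(read b)=87 at depth 2
Step 7: enter scope (depth=3)
Visible at query point: b=87 c=87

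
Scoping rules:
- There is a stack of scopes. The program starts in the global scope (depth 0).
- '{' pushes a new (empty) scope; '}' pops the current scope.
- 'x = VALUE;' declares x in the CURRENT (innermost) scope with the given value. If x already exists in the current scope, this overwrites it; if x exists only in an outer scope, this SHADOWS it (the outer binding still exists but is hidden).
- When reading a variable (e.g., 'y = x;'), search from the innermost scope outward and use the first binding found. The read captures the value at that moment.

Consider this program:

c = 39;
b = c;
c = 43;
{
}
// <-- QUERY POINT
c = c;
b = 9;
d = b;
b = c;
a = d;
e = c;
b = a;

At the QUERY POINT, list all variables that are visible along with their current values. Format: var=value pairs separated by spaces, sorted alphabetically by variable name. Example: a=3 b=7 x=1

Step 1: declare c=39 at depth 0
Step 2: declare b=(read c)=39 at depth 0
Step 3: declare c=43 at depth 0
Step 4: enter scope (depth=1)
Step 5: exit scope (depth=0)
Visible at query point: b=39 c=43

Answer: b=39 c=43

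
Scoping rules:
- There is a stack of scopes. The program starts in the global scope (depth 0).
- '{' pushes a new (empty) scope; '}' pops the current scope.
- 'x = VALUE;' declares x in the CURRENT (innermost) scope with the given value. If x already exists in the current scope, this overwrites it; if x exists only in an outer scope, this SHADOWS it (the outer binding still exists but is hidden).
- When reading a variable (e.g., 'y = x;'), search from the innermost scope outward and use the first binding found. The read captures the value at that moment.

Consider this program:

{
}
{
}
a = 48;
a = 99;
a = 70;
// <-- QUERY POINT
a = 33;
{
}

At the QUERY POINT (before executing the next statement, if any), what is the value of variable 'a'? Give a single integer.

Step 1: enter scope (depth=1)
Step 2: exit scope (depth=0)
Step 3: enter scope (depth=1)
Step 4: exit scope (depth=0)
Step 5: declare a=48 at depth 0
Step 6: declare a=99 at depth 0
Step 7: declare a=70 at depth 0
Visible at query point: a=70

Answer: 70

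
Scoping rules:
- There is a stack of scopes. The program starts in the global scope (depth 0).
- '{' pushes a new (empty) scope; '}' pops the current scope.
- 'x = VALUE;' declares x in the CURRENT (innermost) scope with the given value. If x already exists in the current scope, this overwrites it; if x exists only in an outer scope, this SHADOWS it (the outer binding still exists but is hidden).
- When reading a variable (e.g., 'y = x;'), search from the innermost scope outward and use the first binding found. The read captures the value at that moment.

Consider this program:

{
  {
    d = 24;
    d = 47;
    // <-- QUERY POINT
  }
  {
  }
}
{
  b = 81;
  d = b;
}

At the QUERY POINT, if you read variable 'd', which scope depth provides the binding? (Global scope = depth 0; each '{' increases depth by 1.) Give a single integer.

Step 1: enter scope (depth=1)
Step 2: enter scope (depth=2)
Step 3: declare d=24 at depth 2
Step 4: declare d=47 at depth 2
Visible at query point: d=47

Answer: 2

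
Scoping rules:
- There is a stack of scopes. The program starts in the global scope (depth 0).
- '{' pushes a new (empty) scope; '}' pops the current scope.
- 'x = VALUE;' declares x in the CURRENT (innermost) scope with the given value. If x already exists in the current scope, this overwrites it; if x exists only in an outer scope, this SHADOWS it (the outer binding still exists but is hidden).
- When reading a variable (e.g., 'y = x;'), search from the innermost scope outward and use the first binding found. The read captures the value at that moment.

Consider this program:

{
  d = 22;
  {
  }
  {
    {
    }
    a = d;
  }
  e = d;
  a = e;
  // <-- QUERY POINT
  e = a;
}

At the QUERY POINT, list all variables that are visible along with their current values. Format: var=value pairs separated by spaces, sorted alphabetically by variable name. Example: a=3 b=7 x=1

Answer: a=22 d=22 e=22

Derivation:
Step 1: enter scope (depth=1)
Step 2: declare d=22 at depth 1
Step 3: enter scope (depth=2)
Step 4: exit scope (depth=1)
Step 5: enter scope (depth=2)
Step 6: enter scope (depth=3)
Step 7: exit scope (depth=2)
Step 8: declare a=(read d)=22 at depth 2
Step 9: exit scope (depth=1)
Step 10: declare e=(read d)=22 at depth 1
Step 11: declare a=(read e)=22 at depth 1
Visible at query point: a=22 d=22 e=22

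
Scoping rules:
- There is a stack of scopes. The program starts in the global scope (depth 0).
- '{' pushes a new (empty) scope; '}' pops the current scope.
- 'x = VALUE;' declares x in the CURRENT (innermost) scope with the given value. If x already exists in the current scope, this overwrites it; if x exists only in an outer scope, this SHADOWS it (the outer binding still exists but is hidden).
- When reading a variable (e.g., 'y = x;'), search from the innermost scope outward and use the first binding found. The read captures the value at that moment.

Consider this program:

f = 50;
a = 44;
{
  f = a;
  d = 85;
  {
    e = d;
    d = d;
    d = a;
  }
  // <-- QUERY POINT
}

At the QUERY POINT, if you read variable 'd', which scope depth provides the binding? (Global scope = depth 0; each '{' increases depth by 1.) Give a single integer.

Answer: 1

Derivation:
Step 1: declare f=50 at depth 0
Step 2: declare a=44 at depth 0
Step 3: enter scope (depth=1)
Step 4: declare f=(read a)=44 at depth 1
Step 5: declare d=85 at depth 1
Step 6: enter scope (depth=2)
Step 7: declare e=(read d)=85 at depth 2
Step 8: declare d=(read d)=85 at depth 2
Step 9: declare d=(read a)=44 at depth 2
Step 10: exit scope (depth=1)
Visible at query point: a=44 d=85 f=44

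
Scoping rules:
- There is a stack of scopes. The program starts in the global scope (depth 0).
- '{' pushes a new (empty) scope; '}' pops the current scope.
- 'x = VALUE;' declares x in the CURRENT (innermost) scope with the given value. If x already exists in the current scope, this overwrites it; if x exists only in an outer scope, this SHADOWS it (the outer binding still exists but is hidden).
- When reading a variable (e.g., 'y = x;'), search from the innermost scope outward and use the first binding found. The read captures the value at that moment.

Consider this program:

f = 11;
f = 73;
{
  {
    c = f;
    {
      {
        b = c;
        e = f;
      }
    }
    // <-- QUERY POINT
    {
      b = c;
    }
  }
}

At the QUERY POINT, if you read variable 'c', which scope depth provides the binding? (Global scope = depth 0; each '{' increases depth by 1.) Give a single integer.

Answer: 2

Derivation:
Step 1: declare f=11 at depth 0
Step 2: declare f=73 at depth 0
Step 3: enter scope (depth=1)
Step 4: enter scope (depth=2)
Step 5: declare c=(read f)=73 at depth 2
Step 6: enter scope (depth=3)
Step 7: enter scope (depth=4)
Step 8: declare b=(read c)=73 at depth 4
Step 9: declare e=(read f)=73 at depth 4
Step 10: exit scope (depth=3)
Step 11: exit scope (depth=2)
Visible at query point: c=73 f=73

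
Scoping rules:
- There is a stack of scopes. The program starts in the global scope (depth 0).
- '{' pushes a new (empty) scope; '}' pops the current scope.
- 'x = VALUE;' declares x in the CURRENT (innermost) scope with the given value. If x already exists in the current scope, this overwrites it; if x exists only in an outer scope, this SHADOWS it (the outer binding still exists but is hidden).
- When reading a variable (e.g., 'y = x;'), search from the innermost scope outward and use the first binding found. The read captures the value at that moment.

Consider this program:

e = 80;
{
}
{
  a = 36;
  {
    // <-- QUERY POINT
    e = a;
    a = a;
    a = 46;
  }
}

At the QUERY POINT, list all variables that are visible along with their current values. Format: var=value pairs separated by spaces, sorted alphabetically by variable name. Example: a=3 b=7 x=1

Step 1: declare e=80 at depth 0
Step 2: enter scope (depth=1)
Step 3: exit scope (depth=0)
Step 4: enter scope (depth=1)
Step 5: declare a=36 at depth 1
Step 6: enter scope (depth=2)
Visible at query point: a=36 e=80

Answer: a=36 e=80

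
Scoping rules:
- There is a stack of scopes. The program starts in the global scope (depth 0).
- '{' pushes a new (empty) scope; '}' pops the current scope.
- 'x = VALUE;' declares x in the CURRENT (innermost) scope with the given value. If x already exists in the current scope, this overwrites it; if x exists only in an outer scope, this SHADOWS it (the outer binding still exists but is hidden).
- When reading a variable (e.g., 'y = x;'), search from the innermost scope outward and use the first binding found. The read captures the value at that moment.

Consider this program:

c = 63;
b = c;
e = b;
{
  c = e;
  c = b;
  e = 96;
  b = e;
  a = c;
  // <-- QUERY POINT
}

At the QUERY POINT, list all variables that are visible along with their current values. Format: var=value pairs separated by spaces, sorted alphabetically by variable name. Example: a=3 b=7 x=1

Step 1: declare c=63 at depth 0
Step 2: declare b=(read c)=63 at depth 0
Step 3: declare e=(read b)=63 at depth 0
Step 4: enter scope (depth=1)
Step 5: declare c=(read e)=63 at depth 1
Step 6: declare c=(read b)=63 at depth 1
Step 7: declare e=96 at depth 1
Step 8: declare b=(read e)=96 at depth 1
Step 9: declare a=(read c)=63 at depth 1
Visible at query point: a=63 b=96 c=63 e=96

Answer: a=63 b=96 c=63 e=96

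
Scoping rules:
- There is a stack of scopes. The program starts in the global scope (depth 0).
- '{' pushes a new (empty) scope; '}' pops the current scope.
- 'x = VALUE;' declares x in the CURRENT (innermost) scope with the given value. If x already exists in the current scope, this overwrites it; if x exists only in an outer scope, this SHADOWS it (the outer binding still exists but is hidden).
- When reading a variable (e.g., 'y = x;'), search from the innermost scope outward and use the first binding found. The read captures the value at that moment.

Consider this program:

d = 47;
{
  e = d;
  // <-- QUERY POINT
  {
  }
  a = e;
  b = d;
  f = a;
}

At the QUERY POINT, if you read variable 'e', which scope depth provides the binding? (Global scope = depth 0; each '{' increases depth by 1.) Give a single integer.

Answer: 1

Derivation:
Step 1: declare d=47 at depth 0
Step 2: enter scope (depth=1)
Step 3: declare e=(read d)=47 at depth 1
Visible at query point: d=47 e=47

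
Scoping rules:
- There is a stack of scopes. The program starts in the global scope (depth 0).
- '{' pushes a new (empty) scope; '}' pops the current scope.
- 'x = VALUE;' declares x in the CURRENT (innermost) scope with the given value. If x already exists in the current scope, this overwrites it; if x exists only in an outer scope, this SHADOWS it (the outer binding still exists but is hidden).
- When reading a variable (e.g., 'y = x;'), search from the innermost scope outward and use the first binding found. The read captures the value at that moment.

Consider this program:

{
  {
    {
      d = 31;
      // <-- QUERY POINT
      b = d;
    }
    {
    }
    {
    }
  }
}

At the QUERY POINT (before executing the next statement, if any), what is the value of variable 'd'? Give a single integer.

Answer: 31

Derivation:
Step 1: enter scope (depth=1)
Step 2: enter scope (depth=2)
Step 3: enter scope (depth=3)
Step 4: declare d=31 at depth 3
Visible at query point: d=31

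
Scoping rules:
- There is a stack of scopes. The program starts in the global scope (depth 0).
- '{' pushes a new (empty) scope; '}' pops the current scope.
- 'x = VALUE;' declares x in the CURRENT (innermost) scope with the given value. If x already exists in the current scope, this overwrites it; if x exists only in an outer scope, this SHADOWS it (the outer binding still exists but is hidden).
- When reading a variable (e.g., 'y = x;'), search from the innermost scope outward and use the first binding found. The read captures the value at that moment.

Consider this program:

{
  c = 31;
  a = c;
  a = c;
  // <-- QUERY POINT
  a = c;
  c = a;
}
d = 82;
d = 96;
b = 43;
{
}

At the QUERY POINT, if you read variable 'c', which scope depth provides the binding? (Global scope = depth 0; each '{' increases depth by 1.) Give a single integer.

Answer: 1

Derivation:
Step 1: enter scope (depth=1)
Step 2: declare c=31 at depth 1
Step 3: declare a=(read c)=31 at depth 1
Step 4: declare a=(read c)=31 at depth 1
Visible at query point: a=31 c=31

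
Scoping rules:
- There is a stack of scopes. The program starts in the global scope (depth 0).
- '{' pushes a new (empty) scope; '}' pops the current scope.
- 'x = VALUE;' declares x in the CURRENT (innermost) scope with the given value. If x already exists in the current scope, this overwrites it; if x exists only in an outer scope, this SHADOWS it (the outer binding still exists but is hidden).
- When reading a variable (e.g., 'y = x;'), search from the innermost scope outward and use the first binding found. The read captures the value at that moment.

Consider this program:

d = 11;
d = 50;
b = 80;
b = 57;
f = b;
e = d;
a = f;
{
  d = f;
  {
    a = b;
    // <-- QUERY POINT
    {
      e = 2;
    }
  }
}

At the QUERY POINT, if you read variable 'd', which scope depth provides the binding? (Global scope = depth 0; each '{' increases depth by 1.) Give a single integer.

Answer: 1

Derivation:
Step 1: declare d=11 at depth 0
Step 2: declare d=50 at depth 0
Step 3: declare b=80 at depth 0
Step 4: declare b=57 at depth 0
Step 5: declare f=(read b)=57 at depth 0
Step 6: declare e=(read d)=50 at depth 0
Step 7: declare a=(read f)=57 at depth 0
Step 8: enter scope (depth=1)
Step 9: declare d=(read f)=57 at depth 1
Step 10: enter scope (depth=2)
Step 11: declare a=(read b)=57 at depth 2
Visible at query point: a=57 b=57 d=57 e=50 f=57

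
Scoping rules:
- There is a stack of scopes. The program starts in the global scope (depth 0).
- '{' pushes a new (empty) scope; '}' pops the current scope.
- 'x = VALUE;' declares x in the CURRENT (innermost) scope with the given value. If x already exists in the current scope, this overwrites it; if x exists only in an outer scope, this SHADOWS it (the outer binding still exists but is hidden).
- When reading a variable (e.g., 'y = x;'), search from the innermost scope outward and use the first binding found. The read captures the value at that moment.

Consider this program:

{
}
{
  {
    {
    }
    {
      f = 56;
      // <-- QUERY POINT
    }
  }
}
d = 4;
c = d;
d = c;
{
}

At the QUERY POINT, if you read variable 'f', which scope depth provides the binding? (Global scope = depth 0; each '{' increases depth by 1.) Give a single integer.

Answer: 3

Derivation:
Step 1: enter scope (depth=1)
Step 2: exit scope (depth=0)
Step 3: enter scope (depth=1)
Step 4: enter scope (depth=2)
Step 5: enter scope (depth=3)
Step 6: exit scope (depth=2)
Step 7: enter scope (depth=3)
Step 8: declare f=56 at depth 3
Visible at query point: f=56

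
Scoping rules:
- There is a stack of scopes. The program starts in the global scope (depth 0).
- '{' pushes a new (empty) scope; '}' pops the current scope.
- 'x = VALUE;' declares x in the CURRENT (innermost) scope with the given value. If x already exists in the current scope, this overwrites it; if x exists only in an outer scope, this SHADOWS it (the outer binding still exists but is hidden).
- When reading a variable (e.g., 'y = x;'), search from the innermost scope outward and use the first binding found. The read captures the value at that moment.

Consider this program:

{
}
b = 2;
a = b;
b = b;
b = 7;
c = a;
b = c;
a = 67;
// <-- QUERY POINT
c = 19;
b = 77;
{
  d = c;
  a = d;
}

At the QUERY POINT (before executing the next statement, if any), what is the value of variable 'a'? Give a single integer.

Step 1: enter scope (depth=1)
Step 2: exit scope (depth=0)
Step 3: declare b=2 at depth 0
Step 4: declare a=(read b)=2 at depth 0
Step 5: declare b=(read b)=2 at depth 0
Step 6: declare b=7 at depth 0
Step 7: declare c=(read a)=2 at depth 0
Step 8: declare b=(read c)=2 at depth 0
Step 9: declare a=67 at depth 0
Visible at query point: a=67 b=2 c=2

Answer: 67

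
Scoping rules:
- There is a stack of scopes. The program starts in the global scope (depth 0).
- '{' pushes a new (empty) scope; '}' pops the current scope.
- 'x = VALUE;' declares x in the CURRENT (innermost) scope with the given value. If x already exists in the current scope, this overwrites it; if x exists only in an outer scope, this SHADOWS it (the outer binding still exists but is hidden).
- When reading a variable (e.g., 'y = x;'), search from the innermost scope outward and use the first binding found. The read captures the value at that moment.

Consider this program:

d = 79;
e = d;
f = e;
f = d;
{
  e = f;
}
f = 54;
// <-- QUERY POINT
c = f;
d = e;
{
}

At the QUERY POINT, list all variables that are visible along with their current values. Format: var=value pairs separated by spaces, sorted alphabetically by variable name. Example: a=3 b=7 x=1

Answer: d=79 e=79 f=54

Derivation:
Step 1: declare d=79 at depth 0
Step 2: declare e=(read d)=79 at depth 0
Step 3: declare f=(read e)=79 at depth 0
Step 4: declare f=(read d)=79 at depth 0
Step 5: enter scope (depth=1)
Step 6: declare e=(read f)=79 at depth 1
Step 7: exit scope (depth=0)
Step 8: declare f=54 at depth 0
Visible at query point: d=79 e=79 f=54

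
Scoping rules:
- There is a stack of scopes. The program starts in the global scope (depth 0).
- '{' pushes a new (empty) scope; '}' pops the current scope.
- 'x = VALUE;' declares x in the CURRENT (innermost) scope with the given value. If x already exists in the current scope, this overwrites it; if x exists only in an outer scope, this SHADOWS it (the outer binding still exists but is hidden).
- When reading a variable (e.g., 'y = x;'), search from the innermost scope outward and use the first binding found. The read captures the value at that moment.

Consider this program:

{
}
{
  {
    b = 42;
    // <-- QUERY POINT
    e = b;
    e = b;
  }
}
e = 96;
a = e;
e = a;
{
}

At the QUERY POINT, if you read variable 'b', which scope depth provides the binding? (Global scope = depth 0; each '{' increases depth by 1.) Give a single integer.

Step 1: enter scope (depth=1)
Step 2: exit scope (depth=0)
Step 3: enter scope (depth=1)
Step 4: enter scope (depth=2)
Step 5: declare b=42 at depth 2
Visible at query point: b=42

Answer: 2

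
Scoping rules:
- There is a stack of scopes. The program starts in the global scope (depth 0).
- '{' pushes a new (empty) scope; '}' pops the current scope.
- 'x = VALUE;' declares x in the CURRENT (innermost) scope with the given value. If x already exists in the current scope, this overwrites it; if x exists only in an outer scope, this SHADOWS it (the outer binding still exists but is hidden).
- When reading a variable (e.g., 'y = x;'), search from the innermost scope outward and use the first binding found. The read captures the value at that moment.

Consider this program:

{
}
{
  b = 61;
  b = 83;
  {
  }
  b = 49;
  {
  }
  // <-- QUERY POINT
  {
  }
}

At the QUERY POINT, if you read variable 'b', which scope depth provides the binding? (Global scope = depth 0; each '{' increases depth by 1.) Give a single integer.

Answer: 1

Derivation:
Step 1: enter scope (depth=1)
Step 2: exit scope (depth=0)
Step 3: enter scope (depth=1)
Step 4: declare b=61 at depth 1
Step 5: declare b=83 at depth 1
Step 6: enter scope (depth=2)
Step 7: exit scope (depth=1)
Step 8: declare b=49 at depth 1
Step 9: enter scope (depth=2)
Step 10: exit scope (depth=1)
Visible at query point: b=49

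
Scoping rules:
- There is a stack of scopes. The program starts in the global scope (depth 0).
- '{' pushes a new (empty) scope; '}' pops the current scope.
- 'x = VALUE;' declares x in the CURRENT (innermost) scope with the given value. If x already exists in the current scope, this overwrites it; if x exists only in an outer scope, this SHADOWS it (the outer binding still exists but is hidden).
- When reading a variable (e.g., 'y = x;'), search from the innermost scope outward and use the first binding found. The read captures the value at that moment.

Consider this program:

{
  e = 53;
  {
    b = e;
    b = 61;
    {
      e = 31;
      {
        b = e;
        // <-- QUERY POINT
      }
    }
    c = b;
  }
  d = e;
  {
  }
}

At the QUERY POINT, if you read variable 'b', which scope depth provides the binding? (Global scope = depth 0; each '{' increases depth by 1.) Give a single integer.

Step 1: enter scope (depth=1)
Step 2: declare e=53 at depth 1
Step 3: enter scope (depth=2)
Step 4: declare b=(read e)=53 at depth 2
Step 5: declare b=61 at depth 2
Step 6: enter scope (depth=3)
Step 7: declare e=31 at depth 3
Step 8: enter scope (depth=4)
Step 9: declare b=(read e)=31 at depth 4
Visible at query point: b=31 e=31

Answer: 4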